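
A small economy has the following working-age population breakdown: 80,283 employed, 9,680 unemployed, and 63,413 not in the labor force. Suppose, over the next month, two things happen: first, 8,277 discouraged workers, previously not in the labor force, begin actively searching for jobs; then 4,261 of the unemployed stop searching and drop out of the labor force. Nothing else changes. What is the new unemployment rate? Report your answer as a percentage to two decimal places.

New unemployment rate ≈ 14.57%.

Initially, labor force = 80,283 + 9,680 = 89,963, so u = 9,680/89,963 = 10.76%.
After the first change, unemployed and labor force both rise by 8,277 → E = 80,283, U = 17,957, labor force = 98,240.
After the second change, unemployed and labor force both fall by 4,261 → E = 80,283, U = 13,696, labor force = 93,979.
New unemployment rate = 13,696 / 93,979 = 14.57%.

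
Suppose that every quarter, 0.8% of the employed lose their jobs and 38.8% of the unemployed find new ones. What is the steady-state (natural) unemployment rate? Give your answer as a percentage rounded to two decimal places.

Steady-state unemployment rate ≈ 2.02%.

At steady state the flows balance: s·E = f·U, so U/(E+U) = s/(s+f).
u* = 0.8 / (0.8 + 38.8) = 0.8 / 39.60 = 2.02%.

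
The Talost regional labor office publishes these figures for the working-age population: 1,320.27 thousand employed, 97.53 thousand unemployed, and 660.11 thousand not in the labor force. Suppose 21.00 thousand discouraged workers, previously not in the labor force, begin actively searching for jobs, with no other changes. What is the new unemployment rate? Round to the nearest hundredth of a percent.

New unemployment rate ≈ 8.24%.

Initially, labor force = 1,320.27 + 97.53 = 1,417.80 thousand, so u = 97.53/1,417.80 = 6.88%.
After the change, unemployed and labor force both rise by 21.00 → E = 1,320.27, U = 118.53, labor force = 1,438.80 thousand.
New unemployment rate = 118.53 / 1,438.80 = 8.24%.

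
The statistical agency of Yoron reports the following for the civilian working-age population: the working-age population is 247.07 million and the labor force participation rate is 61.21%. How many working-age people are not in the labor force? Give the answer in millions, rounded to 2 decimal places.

Share not in the labor force = 1 − 0.6121 = 0.3879.
Not in labor force = 0.3879 × 247.07 ≈ 95.84 million.

About 95.84 million are not in the labor force.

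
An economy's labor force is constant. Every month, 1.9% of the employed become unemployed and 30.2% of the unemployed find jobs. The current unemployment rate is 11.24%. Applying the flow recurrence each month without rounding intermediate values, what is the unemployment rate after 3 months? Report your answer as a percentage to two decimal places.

With a fixed labor force, u_{t+1} = u_t + s·(1−u_t) − f·u_t = u_t·(1−s−f) + s.
Here 1−s−f = 0.679 and s = 0.019.
u_1 = 0.112400 × 0.679 + 0.019 = 0.095320.
u_2 = 0.095320 × 0.679 + 0.019 = 0.083722.
u_3 = 0.083722 × 0.679 + 0.019 = 0.075847.

Unemployment rate after three months ≈ 7.58%.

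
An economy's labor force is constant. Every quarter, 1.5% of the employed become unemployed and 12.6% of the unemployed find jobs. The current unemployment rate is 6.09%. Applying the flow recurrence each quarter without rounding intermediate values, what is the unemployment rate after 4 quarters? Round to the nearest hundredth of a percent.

Unemployment rate after four quarters ≈ 8.16%.

With a fixed labor force, u_{t+1} = u_t + s·(1−u_t) − f·u_t = u_t·(1−s−f) + s.
Here 1−s−f = 0.859 and s = 0.015.
u_1 = 0.060900 × 0.859 + 0.015 = 0.067313.
u_2 = 0.067313 × 0.859 + 0.015 = 0.072822.
u_3 = 0.072822 × 0.859 + 0.015 = 0.077554.
u_4 = 0.077554 × 0.859 + 0.015 = 0.081619.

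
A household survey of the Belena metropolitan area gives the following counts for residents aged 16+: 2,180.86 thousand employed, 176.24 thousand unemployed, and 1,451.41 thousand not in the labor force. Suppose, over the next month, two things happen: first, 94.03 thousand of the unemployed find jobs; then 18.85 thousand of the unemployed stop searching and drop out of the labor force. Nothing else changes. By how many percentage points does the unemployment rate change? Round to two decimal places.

The unemployment rate changes by −4.77 percentage points.

Initially, labor force = 2,180.86 + 176.24 = 2,357.10 thousand, so u = 176.24/2,357.10 = 7.48%.
After the first change, unemployed falls and employed rises by 94.03; labor force unchanged → E = 2,274.89, U = 82.21, labor force = 2,357.10 thousand.
After the second change, unemployed and labor force both fall by 18.85 → E = 2,274.89, U = 63.36, labor force = 2,338.25 thousand.
New unemployment rate = 63.36 / 2,338.25 = 2.71%.
Change = 2.71% − 7.48% = −4.77 percentage points.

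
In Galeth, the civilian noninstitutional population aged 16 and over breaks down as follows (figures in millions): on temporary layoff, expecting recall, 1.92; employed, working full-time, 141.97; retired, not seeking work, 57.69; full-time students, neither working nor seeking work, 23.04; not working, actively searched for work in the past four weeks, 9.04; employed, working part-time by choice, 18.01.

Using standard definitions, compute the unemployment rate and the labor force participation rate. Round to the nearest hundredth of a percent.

Unemployment rate ≈ 6.41%; labor force participation rate ≈ 67.92%.

Employed = 141.97 + 18.01 = 159.98 million.
Unemployed = 1.92 + 9.04 = 10.96 million (jobless and actively searching, or on temporary layoff).
Labor force = 159.98 + 10.96 = 170.94 million.
Not in labor force = 57.69 + 23.04 = 80.73 million (those not working and not actively searching are outside the labor force).
Civilian working-age population = 170.94 + 80.73 = 251.67 million.
Unemployment rate = 10.96 / 170.94 = 6.41%.
Labor force participation rate = 170.94 / 251.67 = 67.92%.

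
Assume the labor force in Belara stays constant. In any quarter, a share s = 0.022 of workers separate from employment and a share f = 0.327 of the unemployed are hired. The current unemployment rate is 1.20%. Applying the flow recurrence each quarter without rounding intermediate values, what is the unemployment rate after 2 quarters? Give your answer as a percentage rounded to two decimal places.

Unemployment rate after two quarters ≈ 4.14%.

With a fixed labor force, u_{t+1} = u_t + s·(1−u_t) − f·u_t = u_t·(1−s−f) + s.
Here 1−s−f = 0.651 and s = 0.022.
u_1 = 0.012000 × 0.651 + 0.022 = 0.029812.
u_2 = 0.029812 × 0.651 + 0.022 = 0.041408.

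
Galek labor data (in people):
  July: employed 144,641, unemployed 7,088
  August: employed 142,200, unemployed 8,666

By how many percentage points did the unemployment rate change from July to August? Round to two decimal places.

July: labor force = 144,641 + 7,088 = 151,729; u = 7,088/151,729 = 4.67%.
August: labor force = 142,200 + 8,666 = 150,866; u = 8,666/150,866 = 5.74%.
Change = 5.74% − 4.67% = +1.07 pp.

The unemployment rate changed by +1.07 percentage points.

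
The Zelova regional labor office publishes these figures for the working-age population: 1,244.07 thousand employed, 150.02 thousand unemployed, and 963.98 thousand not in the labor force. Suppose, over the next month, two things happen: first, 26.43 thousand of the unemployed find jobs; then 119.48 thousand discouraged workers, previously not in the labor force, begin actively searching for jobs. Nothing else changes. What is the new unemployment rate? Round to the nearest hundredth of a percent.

New unemployment rate ≈ 16.06%.

Initially, labor force = 1,244.07 + 150.02 = 1,394.09 thousand, so u = 150.02/1,394.09 = 10.76%.
After the first change, unemployed falls and employed rises by 26.43; labor force unchanged → E = 1,270.50, U = 123.59, labor force = 1,394.09 thousand.
After the second change, unemployed and labor force both rise by 119.48 → E = 1,270.50, U = 243.07, labor force = 1,513.57 thousand.
New unemployment rate = 243.07 / 1,513.57 = 16.06%.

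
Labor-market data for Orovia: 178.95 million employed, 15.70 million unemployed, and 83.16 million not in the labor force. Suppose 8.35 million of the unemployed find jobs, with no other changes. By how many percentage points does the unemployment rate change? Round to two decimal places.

The unemployment rate changes by −4.29 percentage points.

Initially, labor force = 178.95 + 15.70 = 194.65 million, so u = 15.70/194.65 = 8.07%.
After the change, unemployed falls and employed rises by 8.35; labor force unchanged → E = 187.30, U = 7.35, labor force = 194.65 million.
New unemployment rate = 7.35 / 194.65 = 3.78%.
Change = 3.78% − 8.07% = −4.29 percentage points.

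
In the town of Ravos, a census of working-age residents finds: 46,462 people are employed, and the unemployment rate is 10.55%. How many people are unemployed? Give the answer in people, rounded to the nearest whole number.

About 5,480 are unemployed.

Let U be the number unemployed. The labor force is E + U, and U/(E+U) = 0.1055.
So U = 0.1055 × 46,462 / (1 − 0.1055) = 4901.74 / 0.8945 ≈ 5,480.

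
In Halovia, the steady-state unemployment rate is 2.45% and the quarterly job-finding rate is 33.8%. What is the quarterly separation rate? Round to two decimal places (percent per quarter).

From u* = s/(s+f): s = u·f/(1−u).
s = 0.0245 × 33.8 / (1 − 0.0245) = 0.8281 / 0.9755 ≈ 0.85% per quarter.

Separation rate ≈ 0.85% per quarter.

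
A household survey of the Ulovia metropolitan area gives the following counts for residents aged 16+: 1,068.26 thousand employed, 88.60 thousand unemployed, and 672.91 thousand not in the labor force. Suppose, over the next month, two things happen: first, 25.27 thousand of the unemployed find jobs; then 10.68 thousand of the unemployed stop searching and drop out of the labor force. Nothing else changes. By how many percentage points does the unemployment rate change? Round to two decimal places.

The unemployment rate changes by −3.07 percentage points.

Initially, labor force = 1,068.26 + 88.60 = 1,156.86 thousand, so u = 88.60/1,156.86 = 7.66%.
After the first change, unemployed falls and employed rises by 25.27; labor force unchanged → E = 1,093.53, U = 63.33, labor force = 1,156.86 thousand.
After the second change, unemployed and labor force both fall by 10.68 → E = 1,093.53, U = 52.65, labor force = 1,146.18 thousand.
New unemployment rate = 52.65 / 1,146.18 = 4.59%.
Change = 4.59% − 7.66% = −3.07 percentage points.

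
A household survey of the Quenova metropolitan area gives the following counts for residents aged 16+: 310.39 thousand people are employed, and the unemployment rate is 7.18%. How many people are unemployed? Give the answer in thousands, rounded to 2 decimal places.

Let U be the number unemployed. The labor force is E + U, and U/(E+U) = 0.0718.
So U = 0.0718 × 310.39 / (1 − 0.0718) = 22.2860 / 0.9282 ≈ 24.01 thousand.

About 24.01 thousand are unemployed.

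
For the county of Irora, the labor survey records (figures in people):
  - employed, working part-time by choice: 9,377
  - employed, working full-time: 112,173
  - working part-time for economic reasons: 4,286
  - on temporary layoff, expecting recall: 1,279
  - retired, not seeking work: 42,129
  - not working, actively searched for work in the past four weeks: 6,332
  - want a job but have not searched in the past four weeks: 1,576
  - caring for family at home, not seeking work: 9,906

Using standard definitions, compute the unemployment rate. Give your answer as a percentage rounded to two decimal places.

Employed = 9,377 + 112,173 + 4,286 = 125,836 (anyone who worked, including part-time for economic reasons, counts as employed).
Unemployed = 1,279 + 6,332 = 7,611 (jobless and actively searching, or on temporary layoff).
Labor force = 125,836 + 7,611 = 133,447.
Unemployment rate = 7,611 / 133,447 = 5.70%.

Unemployment rate ≈ 5.70%.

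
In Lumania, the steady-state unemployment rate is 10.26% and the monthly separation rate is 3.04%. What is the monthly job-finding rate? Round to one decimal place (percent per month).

Job-finding rate ≈ 26.6% per month.

From u* = s/(s+f): f = s·(1−u)/u.
f = 3.04 × (1 − 0.1026) / 0.1026 = 2.7281 / 0.1026 ≈ 26.6% per month.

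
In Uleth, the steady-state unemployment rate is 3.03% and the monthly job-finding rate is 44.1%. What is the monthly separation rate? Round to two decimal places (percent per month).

Separation rate ≈ 1.38% per month.

From u* = s/(s+f): s = u·f/(1−u).
s = 0.0303 × 44.1 / (1 − 0.0303) = 1.3362 / 0.9697 ≈ 1.38% per month.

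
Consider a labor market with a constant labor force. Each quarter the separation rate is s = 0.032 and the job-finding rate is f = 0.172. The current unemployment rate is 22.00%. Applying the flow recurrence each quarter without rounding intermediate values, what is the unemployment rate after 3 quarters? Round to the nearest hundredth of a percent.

Unemployment rate after three quarters ≈ 18.87%.

With a fixed labor force, u_{t+1} = u_t + s·(1−u_t) − f·u_t = u_t·(1−s−f) + s.
Here 1−s−f = 0.796 and s = 0.032.
u_1 = 0.220000 × 0.796 + 0.032 = 0.207120.
u_2 = 0.207120 × 0.796 + 0.032 = 0.196868.
u_3 = 0.196868 × 0.796 + 0.032 = 0.188707.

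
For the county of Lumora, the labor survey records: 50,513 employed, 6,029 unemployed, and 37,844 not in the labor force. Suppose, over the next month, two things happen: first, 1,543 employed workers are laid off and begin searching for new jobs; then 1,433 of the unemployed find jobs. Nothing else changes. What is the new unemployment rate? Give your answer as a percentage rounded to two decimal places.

Initially, labor force = 50,513 + 6,029 = 56,542, so u = 6,029/56,542 = 10.66%.
After the first change, employed falls and unemployed rises by 1,543; labor force unchanged → E = 48,970, U = 7,572, labor force = 56,542.
After the second change, unemployed falls and employed rises by 1,433; labor force unchanged → E = 50,403, U = 6,139, labor force = 56,542.
New unemployment rate = 6,139 / 56,542 = 10.86%.

New unemployment rate ≈ 10.86%.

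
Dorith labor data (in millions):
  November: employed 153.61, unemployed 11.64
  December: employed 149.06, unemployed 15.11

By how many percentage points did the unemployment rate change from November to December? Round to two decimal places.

The unemployment rate changed by +2.16 percentage points.

November: labor force = 153.61 + 11.64 = 165.25; u = 11.64/165.25 = 7.04%.
December: labor force = 149.06 + 15.11 = 164.17; u = 15.11/164.17 = 9.20%.
Change = 9.20% − 7.04% = +2.16 pp.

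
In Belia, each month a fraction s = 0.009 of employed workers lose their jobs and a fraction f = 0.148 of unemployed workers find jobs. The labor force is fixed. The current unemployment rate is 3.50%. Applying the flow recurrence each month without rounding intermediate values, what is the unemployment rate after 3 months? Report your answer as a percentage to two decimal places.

With a fixed labor force, u_{t+1} = u_t + s·(1−u_t) − f·u_t = u_t·(1−s−f) + s.
Here 1−s−f = 0.843 and s = 0.009.
u_1 = 0.035000 × 0.843 + 0.009 = 0.038505.
u_2 = 0.038505 × 0.843 + 0.009 = 0.041460.
u_3 = 0.041460 × 0.843 + 0.009 = 0.043951.

Unemployment rate after three months ≈ 4.40%.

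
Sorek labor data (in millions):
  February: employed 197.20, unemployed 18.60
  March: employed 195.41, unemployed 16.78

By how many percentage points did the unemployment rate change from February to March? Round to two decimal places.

The unemployment rate changed by −0.71 percentage points.

February: labor force = 197.20 + 18.60 = 215.80; u = 18.60/215.80 = 8.62%.
March: labor force = 195.41 + 16.78 = 212.19; u = 16.78/212.19 = 7.91%.
Change = 7.91% − 8.62% = −0.71 pp.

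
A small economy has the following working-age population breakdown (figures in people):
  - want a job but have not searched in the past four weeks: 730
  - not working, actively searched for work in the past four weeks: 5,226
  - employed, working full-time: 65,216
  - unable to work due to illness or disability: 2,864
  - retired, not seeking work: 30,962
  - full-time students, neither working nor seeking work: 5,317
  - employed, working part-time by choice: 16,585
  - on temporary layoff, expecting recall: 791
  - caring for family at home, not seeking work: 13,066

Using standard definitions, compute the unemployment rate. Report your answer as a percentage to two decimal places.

Unemployment rate ≈ 6.85%.

Employed = 65,216 + 16,585 = 81,801.
Unemployed = 5,226 + 791 = 6,017 (jobless and actively searching, or on temporary layoff).
Labor force = 81,801 + 6,017 = 87,818.
Unemployment rate = 6,017 / 87,818 = 6.85%.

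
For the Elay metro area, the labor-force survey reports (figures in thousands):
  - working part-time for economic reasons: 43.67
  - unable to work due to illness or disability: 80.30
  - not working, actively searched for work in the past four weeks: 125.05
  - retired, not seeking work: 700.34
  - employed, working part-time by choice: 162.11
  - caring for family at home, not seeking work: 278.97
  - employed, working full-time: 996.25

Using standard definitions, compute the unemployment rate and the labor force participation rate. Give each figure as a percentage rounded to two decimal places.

Unemployment rate ≈ 9.42%; labor force participation rate ≈ 55.60%.

Employed = 43.67 + 162.11 + 996.25 = 1,202.03 thousand (anyone who worked, including part-time for economic reasons, counts as employed).
Unemployed = 125.05 thousand.
Labor force = 1,202.03 + 125.05 = 1,327.08 thousand.
Not in labor force = 80.30 + 700.34 + 278.97 = 1,059.61 thousand (those not working and not actively searching are outside the labor force).
Civilian working-age population = 1,327.08 + 1,059.61 = 2,386.69 thousand.
Unemployment rate = 125.05 / 1,327.08 = 9.42%.
Labor force participation rate = 1,327.08 / 2,386.69 = 55.60%.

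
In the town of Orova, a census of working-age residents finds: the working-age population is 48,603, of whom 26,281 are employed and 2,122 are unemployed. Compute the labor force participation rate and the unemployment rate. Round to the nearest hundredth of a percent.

Labor force = employed + unemployed = 26,281 + 2,122 = 28,403.
Unemployment rate = 2,122 / 28,403 = 7.47%.
Labor force participation rate = 28,403 / 48,603 = 58.44%.

Labor force participation rate ≈ 58.44%; unemployment rate ≈ 7.47%.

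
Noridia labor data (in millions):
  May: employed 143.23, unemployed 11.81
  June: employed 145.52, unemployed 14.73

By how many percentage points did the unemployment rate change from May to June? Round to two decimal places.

May: labor force = 143.23 + 11.81 = 155.04; u = 11.81/155.04 = 7.62%.
June: labor force = 145.52 + 14.73 = 160.25; u = 14.73/160.25 = 9.19%.
Change = 9.19% − 7.62% = +1.57 pp.

The unemployment rate changed by +1.57 percentage points.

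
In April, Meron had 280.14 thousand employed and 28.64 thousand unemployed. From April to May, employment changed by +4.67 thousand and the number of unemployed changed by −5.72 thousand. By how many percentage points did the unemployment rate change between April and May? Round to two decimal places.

The unemployment rate changed by −1.83 percentage points.

April: labor force = 280.14 + 28.64 = 308.78; u = 28.64/308.78 = 9.28%.
May: labor force = 284.81 + 22.92 = 307.73; u = 22.92/307.73 = 7.45%.
Change = 7.45% − 9.28% = −1.83 pp.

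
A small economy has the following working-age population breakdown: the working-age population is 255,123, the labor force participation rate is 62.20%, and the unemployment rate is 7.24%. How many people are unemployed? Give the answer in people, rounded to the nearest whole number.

Labor force = 0.6220 × 255,123 = 158,687.
Unemployed = 0.0724 × 158,687 ≈ 11,489.

About 11,489 are unemployed.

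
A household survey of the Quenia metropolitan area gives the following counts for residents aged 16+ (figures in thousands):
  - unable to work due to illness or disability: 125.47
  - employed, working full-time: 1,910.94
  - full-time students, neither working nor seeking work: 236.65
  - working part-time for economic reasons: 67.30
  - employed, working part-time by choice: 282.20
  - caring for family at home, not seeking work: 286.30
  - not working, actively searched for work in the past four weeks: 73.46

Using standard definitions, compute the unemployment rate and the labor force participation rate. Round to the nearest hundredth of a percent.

Unemployment rate ≈ 3.15%; labor force participation rate ≈ 78.26%.

Employed = 1,910.94 + 67.30 + 282.20 = 2,260.44 thousand (anyone who worked, including part-time for economic reasons, counts as employed).
Unemployed = 73.46 thousand.
Labor force = 2,260.44 + 73.46 = 2,333.90 thousand.
Not in labor force = 125.47 + 236.65 + 286.30 = 648.42 thousand (those not working and not actively searching are outside the labor force).
Civilian working-age population = 2,333.90 + 648.42 = 2,982.32 thousand.
Unemployment rate = 73.46 / 2,333.90 = 3.15%.
Labor force participation rate = 2,333.90 / 2,982.32 = 78.26%.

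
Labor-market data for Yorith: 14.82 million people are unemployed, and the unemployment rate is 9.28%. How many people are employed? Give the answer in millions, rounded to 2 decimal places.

About 144.88 million are employed.

Labor force = U / u = 14.82 / 0.0928 ≈ 159.70 million.
Employed = labor force − unemployed = 159.70 − 14.82 = 144.88 million.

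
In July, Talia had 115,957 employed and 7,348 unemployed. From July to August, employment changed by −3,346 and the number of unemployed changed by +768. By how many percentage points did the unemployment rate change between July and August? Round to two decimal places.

The unemployment rate changed by +0.76 percentage points.

July: labor force = 115,957 + 7,348 = 123,305; u = 7,348/123,305 = 5.96%.
August: labor force = 112,611 + 8,116 = 120,727; u = 8,116/120,727 = 6.72%.
Change = 6.72% − 5.96% = +0.76 pp.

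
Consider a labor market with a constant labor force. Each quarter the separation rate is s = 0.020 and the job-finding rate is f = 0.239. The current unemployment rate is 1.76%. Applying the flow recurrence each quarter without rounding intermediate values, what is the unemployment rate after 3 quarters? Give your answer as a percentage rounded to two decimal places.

Unemployment rate after three quarters ≈ 5.30%.

With a fixed labor force, u_{t+1} = u_t + s·(1−u_t) − f·u_t = u_t·(1−s−f) + s.
Here 1−s−f = 0.741 and s = 0.020.
u_1 = 0.017600 × 0.741 + 0.020 = 0.033042.
u_2 = 0.033042 × 0.741 + 0.020 = 0.044484.
u_3 = 0.044484 × 0.741 + 0.020 = 0.052963.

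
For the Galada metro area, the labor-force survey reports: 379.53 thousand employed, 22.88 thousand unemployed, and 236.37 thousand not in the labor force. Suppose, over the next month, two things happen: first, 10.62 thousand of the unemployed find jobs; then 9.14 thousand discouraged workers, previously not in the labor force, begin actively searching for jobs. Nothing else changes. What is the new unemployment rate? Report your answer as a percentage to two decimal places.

Initially, labor force = 379.53 + 22.88 = 402.41 thousand, so u = 22.88/402.41 = 5.69%.
After the first change, unemployed falls and employed rises by 10.62; labor force unchanged → E = 390.15, U = 12.26, labor force = 402.41 thousand.
After the second change, unemployed and labor force both rise by 9.14 → E = 390.15, U = 21.40, labor force = 411.55 thousand.
New unemployment rate = 21.40 / 411.55 = 5.20%.

New unemployment rate ≈ 5.20%.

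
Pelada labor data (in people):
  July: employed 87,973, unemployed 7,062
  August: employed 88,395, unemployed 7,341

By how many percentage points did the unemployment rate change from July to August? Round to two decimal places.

July: labor force = 87,973 + 7,062 = 95,035; u = 7,062/95,035 = 7.43%.
August: labor force = 88,395 + 7,341 = 95,736; u = 7,341/95,736 = 7.67%.
Change = 7.67% − 7.43% = +0.24 pp.

The unemployment rate changed by +0.24 percentage points.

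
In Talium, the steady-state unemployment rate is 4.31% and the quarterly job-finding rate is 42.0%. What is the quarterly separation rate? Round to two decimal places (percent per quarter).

Separation rate ≈ 1.89% per quarter.

From u* = s/(s+f): s = u·f/(1−u).
s = 0.0431 × 42.0 / (1 − 0.0431) = 1.8102 / 0.9569 ≈ 1.89% per quarter.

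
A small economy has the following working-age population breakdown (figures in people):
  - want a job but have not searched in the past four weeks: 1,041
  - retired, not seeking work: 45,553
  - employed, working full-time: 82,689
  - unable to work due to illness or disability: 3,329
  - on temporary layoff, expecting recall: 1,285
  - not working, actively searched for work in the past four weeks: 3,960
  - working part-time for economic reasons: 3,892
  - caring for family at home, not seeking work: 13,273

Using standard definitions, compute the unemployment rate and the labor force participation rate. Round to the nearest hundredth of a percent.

Unemployment rate ≈ 5.71%; labor force participation rate ≈ 59.23%.

Employed = 82,689 + 3,892 = 86,581 (anyone who worked, including part-time for economic reasons, counts as employed).
Unemployed = 1,285 + 3,960 = 5,245 (jobless and actively searching, or on temporary layoff).
Labor force = 86,581 + 5,245 = 91,826.
Not in labor force = 1,041 + 45,553 + 3,329 + 13,273 = 63,196 (those not working and not actively searching are outside the labor force — including those who want a job but have given up searching).
Civilian working-age population = 91,826 + 63,196 = 155,022.
Unemployment rate = 5,245 / 91,826 = 5.71%.
Labor force participation rate = 91,826 / 155,022 = 59.23%.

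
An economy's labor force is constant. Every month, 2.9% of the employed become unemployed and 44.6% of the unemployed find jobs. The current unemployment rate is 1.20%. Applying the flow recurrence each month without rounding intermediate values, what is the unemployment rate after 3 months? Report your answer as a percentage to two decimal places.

Unemployment rate after three months ≈ 5.40%.

With a fixed labor force, u_{t+1} = u_t + s·(1−u_t) − f·u_t = u_t·(1−s−f) + s.
Here 1−s−f = 0.525 and s = 0.029.
u_1 = 0.012000 × 0.525 + 0.029 = 0.035300.
u_2 = 0.035300 × 0.525 + 0.029 = 0.047533.
u_3 = 0.047533 × 0.525 + 0.029 = 0.053955.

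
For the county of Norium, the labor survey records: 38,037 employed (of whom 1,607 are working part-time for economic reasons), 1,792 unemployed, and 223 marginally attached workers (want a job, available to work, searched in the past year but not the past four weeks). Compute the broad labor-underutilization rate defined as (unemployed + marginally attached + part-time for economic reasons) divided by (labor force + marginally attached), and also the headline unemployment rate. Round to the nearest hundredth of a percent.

Broad underutilization rate ≈ 9.04%; headline unemployment rate ≈ 4.50%.

Labor force = 38,037 + 1,792 = 39,829.
Numerator = 1,792 + 223 + 1,607 = 3,622.
Denominator = 39,829 + 223 = 40,052.
Broad rate = 3,622 / 40,052 = 9.04%.
Headline unemployment rate = 1,792 / 39,829 = 4.50%.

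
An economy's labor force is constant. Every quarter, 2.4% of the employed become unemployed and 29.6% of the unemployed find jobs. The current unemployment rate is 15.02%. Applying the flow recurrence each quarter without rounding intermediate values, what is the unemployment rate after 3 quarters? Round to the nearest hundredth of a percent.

Unemployment rate after three quarters ≈ 9.86%.

With a fixed labor force, u_{t+1} = u_t + s·(1−u_t) − f·u_t = u_t·(1−s−f) + s.
Here 1−s−f = 0.680 and s = 0.024.
u_1 = 0.150200 × 0.680 + 0.024 = 0.126136.
u_2 = 0.126136 × 0.680 + 0.024 = 0.109772.
u_3 = 0.109772 × 0.680 + 0.024 = 0.098645.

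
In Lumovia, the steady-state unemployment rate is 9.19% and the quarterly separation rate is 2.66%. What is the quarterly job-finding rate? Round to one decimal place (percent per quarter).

Job-finding rate ≈ 26.3% per quarter.

From u* = s/(s+f): f = s·(1−u)/u.
f = 2.66 × (1 − 0.0919) / 0.0919 = 2.4155 / 0.0919 ≈ 26.3% per quarter.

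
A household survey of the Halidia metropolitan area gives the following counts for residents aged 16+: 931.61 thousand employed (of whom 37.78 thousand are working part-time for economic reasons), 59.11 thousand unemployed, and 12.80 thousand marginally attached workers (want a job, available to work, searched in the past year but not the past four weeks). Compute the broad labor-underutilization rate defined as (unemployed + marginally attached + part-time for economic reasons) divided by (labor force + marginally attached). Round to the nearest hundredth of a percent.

Labor force = 931.61 + 59.11 = 990.72 thousand.
Numerator = 59.11 + 12.80 + 37.78 = 109.69 thousand.
Denominator = 990.72 + 12.80 = 1,003.52 thousand.
Broad rate = 109.69 / 1,003.52 = 10.93%.

Broad underutilization rate ≈ 10.93%.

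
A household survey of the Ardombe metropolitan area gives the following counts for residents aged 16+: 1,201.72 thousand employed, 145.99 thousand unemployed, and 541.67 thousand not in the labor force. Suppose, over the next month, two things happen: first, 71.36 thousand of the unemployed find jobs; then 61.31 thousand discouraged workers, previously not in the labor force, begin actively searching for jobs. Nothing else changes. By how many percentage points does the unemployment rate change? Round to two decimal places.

The unemployment rate changes by −1.18 percentage points.

Initially, labor force = 1,201.72 + 145.99 = 1,347.71 thousand, so u = 145.99/1,347.71 = 10.83%.
After the first change, unemployed falls and employed rises by 71.36; labor force unchanged → E = 1,273.08, U = 74.63, labor force = 1,347.71 thousand.
After the second change, unemployed and labor force both rise by 61.31 → E = 1,273.08, U = 135.94, labor force = 1,409.02 thousand.
New unemployment rate = 135.94 / 1,409.02 = 9.65%.
Change = 9.65% − 10.83% = −1.18 percentage points.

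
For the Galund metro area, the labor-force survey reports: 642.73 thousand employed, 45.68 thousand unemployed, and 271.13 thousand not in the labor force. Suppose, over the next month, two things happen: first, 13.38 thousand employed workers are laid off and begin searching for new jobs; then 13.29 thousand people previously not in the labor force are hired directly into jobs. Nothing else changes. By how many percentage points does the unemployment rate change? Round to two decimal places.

Initially, labor force = 642.73 + 45.68 = 688.41 thousand, so u = 45.68/688.41 = 6.64%.
After the first change, employed falls and unemployed rises by 13.38; labor force unchanged → E = 629.35, U = 59.06, labor force = 688.41 thousand.
After the second change, employed and labor force both rise by 13.29; unemployed unchanged → E = 642.64, U = 59.06, labor force = 701.70 thousand.
New unemployment rate = 59.06 / 701.70 = 8.42%.
Change = 8.42% − 6.64% = +1.78 percentage points.

The unemployment rate changes by +1.78 percentage points.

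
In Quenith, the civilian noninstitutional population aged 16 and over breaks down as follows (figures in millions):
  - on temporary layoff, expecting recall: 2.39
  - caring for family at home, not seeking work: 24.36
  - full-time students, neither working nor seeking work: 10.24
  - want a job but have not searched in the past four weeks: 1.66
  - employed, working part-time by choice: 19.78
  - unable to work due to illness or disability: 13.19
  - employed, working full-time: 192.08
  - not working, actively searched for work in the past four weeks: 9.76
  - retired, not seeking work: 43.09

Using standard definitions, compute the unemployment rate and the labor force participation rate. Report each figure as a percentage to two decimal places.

Employed = 19.78 + 192.08 = 211.86 million.
Unemployed = 2.39 + 9.76 = 12.15 million (jobless and actively searching, or on temporary layoff).
Labor force = 211.86 + 12.15 = 224.01 million.
Not in labor force = 24.36 + 10.24 + 1.66 + 13.19 + 43.09 = 92.54 million (those not working and not actively searching are outside the labor force — including those who want a job but have given up searching).
Civilian working-age population = 224.01 + 92.54 = 316.55 million.
Unemployment rate = 12.15 / 224.01 = 5.42%.
Labor force participation rate = 224.01 / 316.55 = 70.77%.

Unemployment rate ≈ 5.42%; labor force participation rate ≈ 70.77%.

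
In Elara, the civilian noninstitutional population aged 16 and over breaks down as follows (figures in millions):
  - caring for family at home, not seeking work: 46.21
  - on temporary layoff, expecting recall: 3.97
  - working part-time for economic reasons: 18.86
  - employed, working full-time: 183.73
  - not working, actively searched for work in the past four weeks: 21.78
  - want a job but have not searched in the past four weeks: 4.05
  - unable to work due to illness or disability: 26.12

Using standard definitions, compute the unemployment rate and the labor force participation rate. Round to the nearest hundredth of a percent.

Employed = 18.86 + 183.73 = 202.59 million (anyone who worked, including part-time for economic reasons, counts as employed).
Unemployed = 3.97 + 21.78 = 25.75 million (jobless and actively searching, or on temporary layoff).
Labor force = 202.59 + 25.75 = 228.34 million.
Not in labor force = 46.21 + 4.05 + 26.12 = 76.38 million (those not working and not actively searching are outside the labor force — including those who want a job but have given up searching).
Civilian working-age population = 228.34 + 76.38 = 304.72 million.
Unemployment rate = 25.75 / 228.34 = 11.28%.
Labor force participation rate = 228.34 / 304.72 = 74.93%.

Unemployment rate ≈ 11.28%; labor force participation rate ≈ 74.93%.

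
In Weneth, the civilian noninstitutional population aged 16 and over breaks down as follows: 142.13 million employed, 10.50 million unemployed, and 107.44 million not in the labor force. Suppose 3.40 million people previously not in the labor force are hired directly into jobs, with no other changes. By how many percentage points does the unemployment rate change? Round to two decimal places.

The unemployment rate changes by −0.15 percentage points.

Initially, labor force = 142.13 + 10.50 = 152.63 million, so u = 10.50/152.63 = 6.88%.
After the change, employed and labor force both rise by 3.40; unemployed unchanged → E = 145.53, U = 10.50, labor force = 156.03 million.
New unemployment rate = 10.50 / 156.03 = 6.73%.
Change = 6.73% − 6.88% = −0.15 percentage points.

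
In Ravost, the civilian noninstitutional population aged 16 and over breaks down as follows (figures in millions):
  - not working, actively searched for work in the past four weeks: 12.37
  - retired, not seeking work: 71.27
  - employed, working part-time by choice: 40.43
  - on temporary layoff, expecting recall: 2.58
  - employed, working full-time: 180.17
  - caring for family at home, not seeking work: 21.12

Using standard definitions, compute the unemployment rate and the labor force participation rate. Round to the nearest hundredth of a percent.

Unemployment rate ≈ 6.35%; labor force participation rate ≈ 71.83%.

Employed = 40.43 + 180.17 = 220.60 million.
Unemployed = 12.37 + 2.58 = 14.95 million (jobless and actively searching, or on temporary layoff).
Labor force = 220.60 + 14.95 = 235.55 million.
Not in labor force = 71.27 + 21.12 = 92.39 million (those not working and not actively searching are outside the labor force).
Civilian working-age population = 235.55 + 92.39 = 327.94 million.
Unemployment rate = 14.95 / 235.55 = 6.35%.
Labor force participation rate = 235.55 / 327.94 = 71.83%.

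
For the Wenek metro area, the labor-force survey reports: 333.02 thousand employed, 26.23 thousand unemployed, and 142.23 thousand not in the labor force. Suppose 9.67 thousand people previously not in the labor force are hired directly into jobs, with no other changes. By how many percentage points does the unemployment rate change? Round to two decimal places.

The unemployment rate changes by −0.19 percentage points.

Initially, labor force = 333.02 + 26.23 = 359.25 thousand, so u = 26.23/359.25 = 7.30%.
After the change, employed and labor force both rise by 9.67; unemployed unchanged → E = 342.69, U = 26.23, labor force = 368.92 thousand.
New unemployment rate = 26.23 / 368.92 = 7.11%.
Change = 7.11% − 7.30% = −0.19 percentage points.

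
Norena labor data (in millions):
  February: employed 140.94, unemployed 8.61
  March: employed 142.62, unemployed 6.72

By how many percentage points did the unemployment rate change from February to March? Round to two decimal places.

The unemployment rate changed by −1.26 percentage points.

February: labor force = 140.94 + 8.61 = 149.55; u = 8.61/149.55 = 5.76%.
March: labor force = 142.62 + 6.72 = 149.34; u = 6.72/149.34 = 4.50%.
Change = 4.50% − 5.76% = −1.26 pp.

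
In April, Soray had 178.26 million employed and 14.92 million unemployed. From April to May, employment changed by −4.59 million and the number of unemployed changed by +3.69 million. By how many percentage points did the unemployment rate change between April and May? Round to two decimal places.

April: labor force = 178.26 + 14.92 = 193.18; u = 14.92/193.18 = 7.72%.
May: labor force = 173.67 + 18.61 = 192.28; u = 18.61/192.28 = 9.68%.
Change = 9.68% − 7.72% = +1.96 pp.

The unemployment rate changed by +1.96 percentage points.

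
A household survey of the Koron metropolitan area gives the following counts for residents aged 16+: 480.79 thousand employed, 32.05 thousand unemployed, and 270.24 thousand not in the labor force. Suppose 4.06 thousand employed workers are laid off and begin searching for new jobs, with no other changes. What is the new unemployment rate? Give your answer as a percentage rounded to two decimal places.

Initially, labor force = 480.79 + 32.05 = 512.84 thousand, so u = 32.05/512.84 = 6.25%.
After the change, employed falls and unemployed rises by 4.06; labor force unchanged → E = 476.73, U = 36.11, labor force = 512.84 thousand.
New unemployment rate = 36.11 / 512.84 = 7.04%.

New unemployment rate ≈ 7.04%.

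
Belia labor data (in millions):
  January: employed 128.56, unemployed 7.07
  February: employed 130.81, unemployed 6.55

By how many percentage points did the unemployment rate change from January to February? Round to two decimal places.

The unemployment rate changed by −0.44 percentage points.

January: labor force = 128.56 + 7.07 = 135.63; u = 7.07/135.63 = 5.21%.
February: labor force = 130.81 + 6.55 = 137.36; u = 6.55/137.36 = 4.77%.
Change = 4.77% − 5.21% = −0.44 pp.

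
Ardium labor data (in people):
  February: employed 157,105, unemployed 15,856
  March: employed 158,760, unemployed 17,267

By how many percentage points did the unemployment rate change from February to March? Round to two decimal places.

The unemployment rate changed by +0.64 percentage points.

February: labor force = 157,105 + 15,856 = 172,961; u = 15,856/172,961 = 9.17%.
March: labor force = 158,760 + 17,267 = 176,027; u = 17,267/176,027 = 9.81%.
Change = 9.81% − 9.17% = +0.64 pp.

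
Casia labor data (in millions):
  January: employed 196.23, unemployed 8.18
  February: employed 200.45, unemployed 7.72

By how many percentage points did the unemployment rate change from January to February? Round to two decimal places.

January: labor force = 196.23 + 8.18 = 204.41; u = 8.18/204.41 = 4.00%.
February: labor force = 200.45 + 7.72 = 208.17; u = 7.72/208.17 = 3.71%.
Change = 3.71% − 4.00% = −0.29 pp.

The unemployment rate changed by −0.29 percentage points.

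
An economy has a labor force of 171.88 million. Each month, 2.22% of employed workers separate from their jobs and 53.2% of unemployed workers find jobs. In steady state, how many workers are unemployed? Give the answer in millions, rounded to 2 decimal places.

Steady-state unemployment rate u* = s/(s+f) = 2.22/(2.22+53.2) = 0.040058.
Unemployed = u* × labor force = 0.040058 × 171.88 ≈ 6.89 million.

About 6.89 million are unemployed in steady state.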